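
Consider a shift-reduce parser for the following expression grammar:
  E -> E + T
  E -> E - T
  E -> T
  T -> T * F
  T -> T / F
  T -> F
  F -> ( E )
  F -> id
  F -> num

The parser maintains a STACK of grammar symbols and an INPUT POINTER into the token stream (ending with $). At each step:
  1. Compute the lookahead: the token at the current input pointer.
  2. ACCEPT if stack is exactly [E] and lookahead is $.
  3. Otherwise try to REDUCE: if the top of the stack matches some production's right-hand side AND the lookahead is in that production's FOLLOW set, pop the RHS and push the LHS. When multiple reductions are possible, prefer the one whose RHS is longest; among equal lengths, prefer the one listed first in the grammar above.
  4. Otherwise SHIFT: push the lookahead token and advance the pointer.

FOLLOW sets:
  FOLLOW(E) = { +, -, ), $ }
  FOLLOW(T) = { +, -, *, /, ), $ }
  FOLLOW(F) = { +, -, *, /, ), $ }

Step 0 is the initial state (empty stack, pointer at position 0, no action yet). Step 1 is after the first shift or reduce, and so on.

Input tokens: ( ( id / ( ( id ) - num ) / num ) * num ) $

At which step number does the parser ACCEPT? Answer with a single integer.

Answer: 42

Derivation:
Step 1: shift (. Stack=[(] ptr=1 lookahead=( remaining=[( id / ( ( id ) - num ) / num ) * num ) $]
Step 2: shift (. Stack=[( (] ptr=2 lookahead=id remaining=[id / ( ( id ) - num ) / num ) * num ) $]
Step 3: shift id. Stack=[( ( id] ptr=3 lookahead=/ remaining=[/ ( ( id ) - num ) / num ) * num ) $]
Step 4: reduce F->id. Stack=[( ( F] ptr=3 lookahead=/ remaining=[/ ( ( id ) - num ) / num ) * num ) $]
Step 5: reduce T->F. Stack=[( ( T] ptr=3 lookahead=/ remaining=[/ ( ( id ) - num ) / num ) * num ) $]
Step 6: shift /. Stack=[( ( T /] ptr=4 lookahead=( remaining=[( ( id ) - num ) / num ) * num ) $]
Step 7: shift (. Stack=[( ( T / (] ptr=5 lookahead=( remaining=[( id ) - num ) / num ) * num ) $]
Step 8: shift (. Stack=[( ( T / ( (] ptr=6 lookahead=id remaining=[id ) - num ) / num ) * num ) $]
Step 9: shift id. Stack=[( ( T / ( ( id] ptr=7 lookahead=) remaining=[) - num ) / num ) * num ) $]
Step 10: reduce F->id. Stack=[( ( T / ( ( F] ptr=7 lookahead=) remaining=[) - num ) / num ) * num ) $]
Step 11: reduce T->F. Stack=[( ( T / ( ( T] ptr=7 lookahead=) remaining=[) - num ) / num ) * num ) $]
Step 12: reduce E->T. Stack=[( ( T / ( ( E] ptr=7 lookahead=) remaining=[) - num ) / num ) * num ) $]
Step 13: shift ). Stack=[( ( T / ( ( E )] ptr=8 lookahead=- remaining=[- num ) / num ) * num ) $]
Step 14: reduce F->( E ). Stack=[( ( T / ( F] ptr=8 lookahead=- remaining=[- num ) / num ) * num ) $]
Step 15: reduce T->F. Stack=[( ( T / ( T] ptr=8 lookahead=- remaining=[- num ) / num ) * num ) $]
Step 16: reduce E->T. Stack=[( ( T / ( E] ptr=8 lookahead=- remaining=[- num ) / num ) * num ) $]
Step 17: shift -. Stack=[( ( T / ( E -] ptr=9 lookahead=num remaining=[num ) / num ) * num ) $]
Step 18: shift num. Stack=[( ( T / ( E - num] ptr=10 lookahead=) remaining=[) / num ) * num ) $]
Step 19: reduce F->num. Stack=[( ( T / ( E - F] ptr=10 lookahead=) remaining=[) / num ) * num ) $]
Step 20: reduce T->F. Stack=[( ( T / ( E - T] ptr=10 lookahead=) remaining=[) / num ) * num ) $]
Step 21: reduce E->E - T. Stack=[( ( T / ( E] ptr=10 lookahead=) remaining=[) / num ) * num ) $]
Step 22: shift ). Stack=[( ( T / ( E )] ptr=11 lookahead=/ remaining=[/ num ) * num ) $]
Step 23: reduce F->( E ). Stack=[( ( T / F] ptr=11 lookahead=/ remaining=[/ num ) * num ) $]
Step 24: reduce T->T / F. Stack=[( ( T] ptr=11 lookahead=/ remaining=[/ num ) * num ) $]
Step 25: shift /. Stack=[( ( T /] ptr=12 lookahead=num remaining=[num ) * num ) $]
Step 26: shift num. Stack=[( ( T / num] ptr=13 lookahead=) remaining=[) * num ) $]
Step 27: reduce F->num. Stack=[( ( T / F] ptr=13 lookahead=) remaining=[) * num ) $]
Step 28: reduce T->T / F. Stack=[( ( T] ptr=13 lookahead=) remaining=[) * num ) $]
Step 29: reduce E->T. Stack=[( ( E] ptr=13 lookahead=) remaining=[) * num ) $]
Step 30: shift ). Stack=[( ( E )] ptr=14 lookahead=* remaining=[* num ) $]
Step 31: reduce F->( E ). Stack=[( F] ptr=14 lookahead=* remaining=[* num ) $]
Step 32: reduce T->F. Stack=[( T] ptr=14 lookahead=* remaining=[* num ) $]
Step 33: shift *. Stack=[( T *] ptr=15 lookahead=num remaining=[num ) $]
Step 34: shift num. Stack=[( T * num] ptr=16 lookahead=) remaining=[) $]
Step 35: reduce F->num. Stack=[( T * F] ptr=16 lookahead=) remaining=[) $]
Step 36: reduce T->T * F. Stack=[( T] ptr=16 lookahead=) remaining=[) $]
Step 37: reduce E->T. Stack=[( E] ptr=16 lookahead=) remaining=[) $]
Step 38: shift ). Stack=[( E )] ptr=17 lookahead=$ remaining=[$]
Step 39: reduce F->( E ). Stack=[F] ptr=17 lookahead=$ remaining=[$]
Step 40: reduce T->F. Stack=[T] ptr=17 lookahead=$ remaining=[$]
Step 41: reduce E->T. Stack=[E] ptr=17 lookahead=$ remaining=[$]
Step 42: accept. Stack=[E] ptr=17 lookahead=$ remaining=[$]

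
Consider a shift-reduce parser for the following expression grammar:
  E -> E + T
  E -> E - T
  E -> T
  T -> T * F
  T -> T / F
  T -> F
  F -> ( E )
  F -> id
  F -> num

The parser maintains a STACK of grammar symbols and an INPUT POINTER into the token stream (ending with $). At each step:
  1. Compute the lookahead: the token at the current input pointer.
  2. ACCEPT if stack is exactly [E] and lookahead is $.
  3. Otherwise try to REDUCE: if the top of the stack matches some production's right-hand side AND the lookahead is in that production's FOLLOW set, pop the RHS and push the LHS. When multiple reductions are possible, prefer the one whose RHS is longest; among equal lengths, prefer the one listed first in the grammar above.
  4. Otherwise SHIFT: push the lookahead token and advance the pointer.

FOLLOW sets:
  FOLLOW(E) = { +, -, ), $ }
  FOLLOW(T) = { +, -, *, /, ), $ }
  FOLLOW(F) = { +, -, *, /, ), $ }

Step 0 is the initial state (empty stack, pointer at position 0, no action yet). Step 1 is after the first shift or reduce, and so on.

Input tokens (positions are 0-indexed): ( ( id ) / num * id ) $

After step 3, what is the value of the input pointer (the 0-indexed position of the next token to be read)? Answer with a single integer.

Answer: 3

Derivation:
Step 1: shift (. Stack=[(] ptr=1 lookahead=( remaining=[( id ) / num * id ) $]
Step 2: shift (. Stack=[( (] ptr=2 lookahead=id remaining=[id ) / num * id ) $]
Step 3: shift id. Stack=[( ( id] ptr=3 lookahead=) remaining=[) / num * id ) $]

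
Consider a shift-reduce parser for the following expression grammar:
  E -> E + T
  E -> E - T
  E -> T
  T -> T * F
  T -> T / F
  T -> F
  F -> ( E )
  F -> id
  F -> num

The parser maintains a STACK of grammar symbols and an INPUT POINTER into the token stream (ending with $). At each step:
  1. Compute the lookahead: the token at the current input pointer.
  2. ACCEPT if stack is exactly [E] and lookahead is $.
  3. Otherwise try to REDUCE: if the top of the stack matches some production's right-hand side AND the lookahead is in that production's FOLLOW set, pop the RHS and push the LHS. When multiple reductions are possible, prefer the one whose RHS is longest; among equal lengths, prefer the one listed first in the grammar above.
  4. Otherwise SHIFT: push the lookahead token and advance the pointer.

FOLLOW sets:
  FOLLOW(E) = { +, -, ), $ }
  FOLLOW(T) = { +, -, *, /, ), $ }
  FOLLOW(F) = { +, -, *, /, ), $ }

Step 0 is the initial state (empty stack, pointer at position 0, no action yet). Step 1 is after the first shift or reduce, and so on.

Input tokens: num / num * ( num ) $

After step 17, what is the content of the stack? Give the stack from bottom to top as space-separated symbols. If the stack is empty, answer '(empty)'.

Step 1: shift num. Stack=[num] ptr=1 lookahead=/ remaining=[/ num * ( num ) $]
Step 2: reduce F->num. Stack=[F] ptr=1 lookahead=/ remaining=[/ num * ( num ) $]
Step 3: reduce T->F. Stack=[T] ptr=1 lookahead=/ remaining=[/ num * ( num ) $]
Step 4: shift /. Stack=[T /] ptr=2 lookahead=num remaining=[num * ( num ) $]
Step 5: shift num. Stack=[T / num] ptr=3 lookahead=* remaining=[* ( num ) $]
Step 6: reduce F->num. Stack=[T / F] ptr=3 lookahead=* remaining=[* ( num ) $]
Step 7: reduce T->T / F. Stack=[T] ptr=3 lookahead=* remaining=[* ( num ) $]
Step 8: shift *. Stack=[T *] ptr=4 lookahead=( remaining=[( num ) $]
Step 9: shift (. Stack=[T * (] ptr=5 lookahead=num remaining=[num ) $]
Step 10: shift num. Stack=[T * ( num] ptr=6 lookahead=) remaining=[) $]
Step 11: reduce F->num. Stack=[T * ( F] ptr=6 lookahead=) remaining=[) $]
Step 12: reduce T->F. Stack=[T * ( T] ptr=6 lookahead=) remaining=[) $]
Step 13: reduce E->T. Stack=[T * ( E] ptr=6 lookahead=) remaining=[) $]
Step 14: shift ). Stack=[T * ( E )] ptr=7 lookahead=$ remaining=[$]
Step 15: reduce F->( E ). Stack=[T * F] ptr=7 lookahead=$ remaining=[$]
Step 16: reduce T->T * F. Stack=[T] ptr=7 lookahead=$ remaining=[$]
Step 17: reduce E->T. Stack=[E] ptr=7 lookahead=$ remaining=[$]

Answer: E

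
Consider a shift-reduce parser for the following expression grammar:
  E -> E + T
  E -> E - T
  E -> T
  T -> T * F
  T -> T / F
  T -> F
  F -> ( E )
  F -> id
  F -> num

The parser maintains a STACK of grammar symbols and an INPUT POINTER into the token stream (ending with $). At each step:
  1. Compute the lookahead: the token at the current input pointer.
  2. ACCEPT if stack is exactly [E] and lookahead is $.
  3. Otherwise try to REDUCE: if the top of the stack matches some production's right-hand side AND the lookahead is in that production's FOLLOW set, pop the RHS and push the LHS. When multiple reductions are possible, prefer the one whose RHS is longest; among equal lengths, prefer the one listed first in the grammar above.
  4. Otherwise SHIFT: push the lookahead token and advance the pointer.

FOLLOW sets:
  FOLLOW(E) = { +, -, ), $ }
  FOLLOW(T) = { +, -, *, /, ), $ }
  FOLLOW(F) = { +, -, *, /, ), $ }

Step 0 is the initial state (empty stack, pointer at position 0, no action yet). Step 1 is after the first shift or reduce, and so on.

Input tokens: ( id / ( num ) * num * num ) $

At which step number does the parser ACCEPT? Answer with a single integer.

Step 1: shift (. Stack=[(] ptr=1 lookahead=id remaining=[id / ( num ) * num * num ) $]
Step 2: shift id. Stack=[( id] ptr=2 lookahead=/ remaining=[/ ( num ) * num * num ) $]
Step 3: reduce F->id. Stack=[( F] ptr=2 lookahead=/ remaining=[/ ( num ) * num * num ) $]
Step 4: reduce T->F. Stack=[( T] ptr=2 lookahead=/ remaining=[/ ( num ) * num * num ) $]
Step 5: shift /. Stack=[( T /] ptr=3 lookahead=( remaining=[( num ) * num * num ) $]
Step 6: shift (. Stack=[( T / (] ptr=4 lookahead=num remaining=[num ) * num * num ) $]
Step 7: shift num. Stack=[( T / ( num] ptr=5 lookahead=) remaining=[) * num * num ) $]
Step 8: reduce F->num. Stack=[( T / ( F] ptr=5 lookahead=) remaining=[) * num * num ) $]
Step 9: reduce T->F. Stack=[( T / ( T] ptr=5 lookahead=) remaining=[) * num * num ) $]
Step 10: reduce E->T. Stack=[( T / ( E] ptr=5 lookahead=) remaining=[) * num * num ) $]
Step 11: shift ). Stack=[( T / ( E )] ptr=6 lookahead=* remaining=[* num * num ) $]
Step 12: reduce F->( E ). Stack=[( T / F] ptr=6 lookahead=* remaining=[* num * num ) $]
Step 13: reduce T->T / F. Stack=[( T] ptr=6 lookahead=* remaining=[* num * num ) $]
Step 14: shift *. Stack=[( T *] ptr=7 lookahead=num remaining=[num * num ) $]
Step 15: shift num. Stack=[( T * num] ptr=8 lookahead=* remaining=[* num ) $]
Step 16: reduce F->num. Stack=[( T * F] ptr=8 lookahead=* remaining=[* num ) $]
Step 17: reduce T->T * F. Stack=[( T] ptr=8 lookahead=* remaining=[* num ) $]
Step 18: shift *. Stack=[( T *] ptr=9 lookahead=num remaining=[num ) $]
Step 19: shift num. Stack=[( T * num] ptr=10 lookahead=) remaining=[) $]
Step 20: reduce F->num. Stack=[( T * F] ptr=10 lookahead=) remaining=[) $]
Step 21: reduce T->T * F. Stack=[( T] ptr=10 lookahead=) remaining=[) $]
Step 22: reduce E->T. Stack=[( E] ptr=10 lookahead=) remaining=[) $]
Step 23: shift ). Stack=[( E )] ptr=11 lookahead=$ remaining=[$]
Step 24: reduce F->( E ). Stack=[F] ptr=11 lookahead=$ remaining=[$]
Step 25: reduce T->F. Stack=[T] ptr=11 lookahead=$ remaining=[$]
Step 26: reduce E->T. Stack=[E] ptr=11 lookahead=$ remaining=[$]
Step 27: accept. Stack=[E] ptr=11 lookahead=$ remaining=[$]

Answer: 27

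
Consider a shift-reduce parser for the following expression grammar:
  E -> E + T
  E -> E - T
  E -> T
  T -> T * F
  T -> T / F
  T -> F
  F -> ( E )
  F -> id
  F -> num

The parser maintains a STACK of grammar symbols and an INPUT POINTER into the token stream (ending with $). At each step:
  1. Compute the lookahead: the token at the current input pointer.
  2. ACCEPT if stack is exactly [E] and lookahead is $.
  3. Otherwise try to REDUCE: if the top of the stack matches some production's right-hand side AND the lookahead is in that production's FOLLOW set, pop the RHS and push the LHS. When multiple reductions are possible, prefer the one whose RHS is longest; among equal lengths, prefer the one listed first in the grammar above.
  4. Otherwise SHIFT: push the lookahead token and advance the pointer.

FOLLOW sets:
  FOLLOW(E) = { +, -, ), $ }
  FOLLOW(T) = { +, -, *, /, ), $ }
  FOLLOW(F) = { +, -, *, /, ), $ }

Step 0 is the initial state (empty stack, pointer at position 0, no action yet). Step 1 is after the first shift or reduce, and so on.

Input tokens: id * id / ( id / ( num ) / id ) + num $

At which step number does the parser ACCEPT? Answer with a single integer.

Answer: 36

Derivation:
Step 1: shift id. Stack=[id] ptr=1 lookahead=* remaining=[* id / ( id / ( num ) / id ) + num $]
Step 2: reduce F->id. Stack=[F] ptr=1 lookahead=* remaining=[* id / ( id / ( num ) / id ) + num $]
Step 3: reduce T->F. Stack=[T] ptr=1 lookahead=* remaining=[* id / ( id / ( num ) / id ) + num $]
Step 4: shift *. Stack=[T *] ptr=2 lookahead=id remaining=[id / ( id / ( num ) / id ) + num $]
Step 5: shift id. Stack=[T * id] ptr=3 lookahead=/ remaining=[/ ( id / ( num ) / id ) + num $]
Step 6: reduce F->id. Stack=[T * F] ptr=3 lookahead=/ remaining=[/ ( id / ( num ) / id ) + num $]
Step 7: reduce T->T * F. Stack=[T] ptr=3 lookahead=/ remaining=[/ ( id / ( num ) / id ) + num $]
Step 8: shift /. Stack=[T /] ptr=4 lookahead=( remaining=[( id / ( num ) / id ) + num $]
Step 9: shift (. Stack=[T / (] ptr=5 lookahead=id remaining=[id / ( num ) / id ) + num $]
Step 10: shift id. Stack=[T / ( id] ptr=6 lookahead=/ remaining=[/ ( num ) / id ) + num $]
Step 11: reduce F->id. Stack=[T / ( F] ptr=6 lookahead=/ remaining=[/ ( num ) / id ) + num $]
Step 12: reduce T->F. Stack=[T / ( T] ptr=6 lookahead=/ remaining=[/ ( num ) / id ) + num $]
Step 13: shift /. Stack=[T / ( T /] ptr=7 lookahead=( remaining=[( num ) / id ) + num $]
Step 14: shift (. Stack=[T / ( T / (] ptr=8 lookahead=num remaining=[num ) / id ) + num $]
Step 15: shift num. Stack=[T / ( T / ( num] ptr=9 lookahead=) remaining=[) / id ) + num $]
Step 16: reduce F->num. Stack=[T / ( T / ( F] ptr=9 lookahead=) remaining=[) / id ) + num $]
Step 17: reduce T->F. Stack=[T / ( T / ( T] ptr=9 lookahead=) remaining=[) / id ) + num $]
Step 18: reduce E->T. Stack=[T / ( T / ( E] ptr=9 lookahead=) remaining=[) / id ) + num $]
Step 19: shift ). Stack=[T / ( T / ( E )] ptr=10 lookahead=/ remaining=[/ id ) + num $]
Step 20: reduce F->( E ). Stack=[T / ( T / F] ptr=10 lookahead=/ remaining=[/ id ) + num $]
Step 21: reduce T->T / F. Stack=[T / ( T] ptr=10 lookahead=/ remaining=[/ id ) + num $]
Step 22: shift /. Stack=[T / ( T /] ptr=11 lookahead=id remaining=[id ) + num $]
Step 23: shift id. Stack=[T / ( T / id] ptr=12 lookahead=) remaining=[) + num $]
Step 24: reduce F->id. Stack=[T / ( T / F] ptr=12 lookahead=) remaining=[) + num $]
Step 25: reduce T->T / F. Stack=[T / ( T] ptr=12 lookahead=) remaining=[) + num $]
Step 26: reduce E->T. Stack=[T / ( E] ptr=12 lookahead=) remaining=[) + num $]
Step 27: shift ). Stack=[T / ( E )] ptr=13 lookahead=+ remaining=[+ num $]
Step 28: reduce F->( E ). Stack=[T / F] ptr=13 lookahead=+ remaining=[+ num $]
Step 29: reduce T->T / F. Stack=[T] ptr=13 lookahead=+ remaining=[+ num $]
Step 30: reduce E->T. Stack=[E] ptr=13 lookahead=+ remaining=[+ num $]
Step 31: shift +. Stack=[E +] ptr=14 lookahead=num remaining=[num $]
Step 32: shift num. Stack=[E + num] ptr=15 lookahead=$ remaining=[$]
Step 33: reduce F->num. Stack=[E + F] ptr=15 lookahead=$ remaining=[$]
Step 34: reduce T->F. Stack=[E + T] ptr=15 lookahead=$ remaining=[$]
Step 35: reduce E->E + T. Stack=[E] ptr=15 lookahead=$ remaining=[$]
Step 36: accept. Stack=[E] ptr=15 lookahead=$ remaining=[$]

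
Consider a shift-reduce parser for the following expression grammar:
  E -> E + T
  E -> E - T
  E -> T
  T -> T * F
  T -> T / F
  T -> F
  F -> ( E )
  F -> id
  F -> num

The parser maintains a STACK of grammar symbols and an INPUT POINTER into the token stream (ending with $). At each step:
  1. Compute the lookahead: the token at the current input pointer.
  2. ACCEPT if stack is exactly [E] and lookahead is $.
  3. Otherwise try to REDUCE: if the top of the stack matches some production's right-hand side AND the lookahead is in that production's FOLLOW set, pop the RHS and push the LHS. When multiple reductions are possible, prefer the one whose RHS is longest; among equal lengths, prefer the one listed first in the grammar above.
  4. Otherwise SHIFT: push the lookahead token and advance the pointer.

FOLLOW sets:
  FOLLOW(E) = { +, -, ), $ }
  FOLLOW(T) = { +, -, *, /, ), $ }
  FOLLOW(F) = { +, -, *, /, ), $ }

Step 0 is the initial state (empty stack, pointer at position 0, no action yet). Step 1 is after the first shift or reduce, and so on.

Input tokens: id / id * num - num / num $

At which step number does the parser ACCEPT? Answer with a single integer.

Step 1: shift id. Stack=[id] ptr=1 lookahead=/ remaining=[/ id * num - num / num $]
Step 2: reduce F->id. Stack=[F] ptr=1 lookahead=/ remaining=[/ id * num - num / num $]
Step 3: reduce T->F. Stack=[T] ptr=1 lookahead=/ remaining=[/ id * num - num / num $]
Step 4: shift /. Stack=[T /] ptr=2 lookahead=id remaining=[id * num - num / num $]
Step 5: shift id. Stack=[T / id] ptr=3 lookahead=* remaining=[* num - num / num $]
Step 6: reduce F->id. Stack=[T / F] ptr=3 lookahead=* remaining=[* num - num / num $]
Step 7: reduce T->T / F. Stack=[T] ptr=3 lookahead=* remaining=[* num - num / num $]
Step 8: shift *. Stack=[T *] ptr=4 lookahead=num remaining=[num - num / num $]
Step 9: shift num. Stack=[T * num] ptr=5 lookahead=- remaining=[- num / num $]
Step 10: reduce F->num. Stack=[T * F] ptr=5 lookahead=- remaining=[- num / num $]
Step 11: reduce T->T * F. Stack=[T] ptr=5 lookahead=- remaining=[- num / num $]
Step 12: reduce E->T. Stack=[E] ptr=5 lookahead=- remaining=[- num / num $]
Step 13: shift -. Stack=[E -] ptr=6 lookahead=num remaining=[num / num $]
Step 14: shift num. Stack=[E - num] ptr=7 lookahead=/ remaining=[/ num $]
Step 15: reduce F->num. Stack=[E - F] ptr=7 lookahead=/ remaining=[/ num $]
Step 16: reduce T->F. Stack=[E - T] ptr=7 lookahead=/ remaining=[/ num $]
Step 17: shift /. Stack=[E - T /] ptr=8 lookahead=num remaining=[num $]
Step 18: shift num. Stack=[E - T / num] ptr=9 lookahead=$ remaining=[$]
Step 19: reduce F->num. Stack=[E - T / F] ptr=9 lookahead=$ remaining=[$]
Step 20: reduce T->T / F. Stack=[E - T] ptr=9 lookahead=$ remaining=[$]
Step 21: reduce E->E - T. Stack=[E] ptr=9 lookahead=$ remaining=[$]
Step 22: accept. Stack=[E] ptr=9 lookahead=$ remaining=[$]

Answer: 22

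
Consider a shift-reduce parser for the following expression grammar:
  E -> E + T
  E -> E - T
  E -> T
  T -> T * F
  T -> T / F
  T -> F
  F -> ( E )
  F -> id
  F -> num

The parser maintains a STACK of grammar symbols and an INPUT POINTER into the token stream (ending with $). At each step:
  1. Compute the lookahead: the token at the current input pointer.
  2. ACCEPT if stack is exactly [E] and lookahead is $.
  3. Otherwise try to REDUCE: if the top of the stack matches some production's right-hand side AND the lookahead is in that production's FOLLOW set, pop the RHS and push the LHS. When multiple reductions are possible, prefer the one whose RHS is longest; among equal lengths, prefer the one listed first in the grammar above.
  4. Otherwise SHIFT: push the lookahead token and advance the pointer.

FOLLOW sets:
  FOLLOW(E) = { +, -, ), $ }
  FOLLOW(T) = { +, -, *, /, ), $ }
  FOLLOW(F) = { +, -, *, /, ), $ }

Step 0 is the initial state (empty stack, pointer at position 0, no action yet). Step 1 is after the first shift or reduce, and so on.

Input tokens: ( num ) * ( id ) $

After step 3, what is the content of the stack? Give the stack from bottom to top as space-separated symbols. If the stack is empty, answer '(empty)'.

Answer: ( F

Derivation:
Step 1: shift (. Stack=[(] ptr=1 lookahead=num remaining=[num ) * ( id ) $]
Step 2: shift num. Stack=[( num] ptr=2 lookahead=) remaining=[) * ( id ) $]
Step 3: reduce F->num. Stack=[( F] ptr=2 lookahead=) remaining=[) * ( id ) $]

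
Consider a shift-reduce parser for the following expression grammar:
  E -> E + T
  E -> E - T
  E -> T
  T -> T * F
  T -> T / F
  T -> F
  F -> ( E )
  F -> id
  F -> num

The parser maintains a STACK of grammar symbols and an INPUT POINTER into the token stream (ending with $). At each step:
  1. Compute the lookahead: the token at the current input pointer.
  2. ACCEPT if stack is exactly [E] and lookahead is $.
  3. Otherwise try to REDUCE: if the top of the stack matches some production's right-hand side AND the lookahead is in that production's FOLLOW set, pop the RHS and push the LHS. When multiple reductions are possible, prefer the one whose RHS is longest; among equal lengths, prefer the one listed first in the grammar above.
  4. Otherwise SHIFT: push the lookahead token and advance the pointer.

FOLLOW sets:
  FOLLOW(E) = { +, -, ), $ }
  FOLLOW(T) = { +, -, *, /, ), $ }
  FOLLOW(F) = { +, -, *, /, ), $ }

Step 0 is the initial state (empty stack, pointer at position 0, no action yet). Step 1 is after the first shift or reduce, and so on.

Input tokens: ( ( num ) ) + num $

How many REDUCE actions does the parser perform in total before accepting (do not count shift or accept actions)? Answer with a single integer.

Answer: 12

Derivation:
Step 1: shift (. Stack=[(] ptr=1 lookahead=( remaining=[( num ) ) + num $]
Step 2: shift (. Stack=[( (] ptr=2 lookahead=num remaining=[num ) ) + num $]
Step 3: shift num. Stack=[( ( num] ptr=3 lookahead=) remaining=[) ) + num $]
Step 4: reduce F->num. Stack=[( ( F] ptr=3 lookahead=) remaining=[) ) + num $]
Step 5: reduce T->F. Stack=[( ( T] ptr=3 lookahead=) remaining=[) ) + num $]
Step 6: reduce E->T. Stack=[( ( E] ptr=3 lookahead=) remaining=[) ) + num $]
Step 7: shift ). Stack=[( ( E )] ptr=4 lookahead=) remaining=[) + num $]
Step 8: reduce F->( E ). Stack=[( F] ptr=4 lookahead=) remaining=[) + num $]
Step 9: reduce T->F. Stack=[( T] ptr=4 lookahead=) remaining=[) + num $]
Step 10: reduce E->T. Stack=[( E] ptr=4 lookahead=) remaining=[) + num $]
Step 11: shift ). Stack=[( E )] ptr=5 lookahead=+ remaining=[+ num $]
Step 12: reduce F->( E ). Stack=[F] ptr=5 lookahead=+ remaining=[+ num $]
Step 13: reduce T->F. Stack=[T] ptr=5 lookahead=+ remaining=[+ num $]
Step 14: reduce E->T. Stack=[E] ptr=5 lookahead=+ remaining=[+ num $]
Step 15: shift +. Stack=[E +] ptr=6 lookahead=num remaining=[num $]
Step 16: shift num. Stack=[E + num] ptr=7 lookahead=$ remaining=[$]
Step 17: reduce F->num. Stack=[E + F] ptr=7 lookahead=$ remaining=[$]
Step 18: reduce T->F. Stack=[E + T] ptr=7 lookahead=$ remaining=[$]
Step 19: reduce E->E + T. Stack=[E] ptr=7 lookahead=$ remaining=[$]
Step 20: accept. Stack=[E] ptr=7 lookahead=$ remaining=[$]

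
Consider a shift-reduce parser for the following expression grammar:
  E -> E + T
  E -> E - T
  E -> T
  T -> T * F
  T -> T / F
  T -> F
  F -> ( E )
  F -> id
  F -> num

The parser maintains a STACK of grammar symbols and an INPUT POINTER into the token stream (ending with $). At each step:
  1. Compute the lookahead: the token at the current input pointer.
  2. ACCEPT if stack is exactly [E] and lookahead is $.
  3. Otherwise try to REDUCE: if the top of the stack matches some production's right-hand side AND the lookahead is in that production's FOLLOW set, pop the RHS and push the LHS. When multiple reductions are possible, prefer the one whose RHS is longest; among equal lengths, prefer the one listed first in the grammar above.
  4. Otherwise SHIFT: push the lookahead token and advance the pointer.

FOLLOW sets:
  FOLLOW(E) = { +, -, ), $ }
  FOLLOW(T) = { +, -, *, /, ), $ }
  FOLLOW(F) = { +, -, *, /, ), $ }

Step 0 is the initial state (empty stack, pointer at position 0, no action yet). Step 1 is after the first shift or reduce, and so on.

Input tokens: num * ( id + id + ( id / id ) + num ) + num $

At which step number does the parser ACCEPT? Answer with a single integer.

Step 1: shift num. Stack=[num] ptr=1 lookahead=* remaining=[* ( id + id + ( id / id ) + num ) + num $]
Step 2: reduce F->num. Stack=[F] ptr=1 lookahead=* remaining=[* ( id + id + ( id / id ) + num ) + num $]
Step 3: reduce T->F. Stack=[T] ptr=1 lookahead=* remaining=[* ( id + id + ( id / id ) + num ) + num $]
Step 4: shift *. Stack=[T *] ptr=2 lookahead=( remaining=[( id + id + ( id / id ) + num ) + num $]
Step 5: shift (. Stack=[T * (] ptr=3 lookahead=id remaining=[id + id + ( id / id ) + num ) + num $]
Step 6: shift id. Stack=[T * ( id] ptr=4 lookahead=+ remaining=[+ id + ( id / id ) + num ) + num $]
Step 7: reduce F->id. Stack=[T * ( F] ptr=4 lookahead=+ remaining=[+ id + ( id / id ) + num ) + num $]
Step 8: reduce T->F. Stack=[T * ( T] ptr=4 lookahead=+ remaining=[+ id + ( id / id ) + num ) + num $]
Step 9: reduce E->T. Stack=[T * ( E] ptr=4 lookahead=+ remaining=[+ id + ( id / id ) + num ) + num $]
Step 10: shift +. Stack=[T * ( E +] ptr=5 lookahead=id remaining=[id + ( id / id ) + num ) + num $]
Step 11: shift id. Stack=[T * ( E + id] ptr=6 lookahead=+ remaining=[+ ( id / id ) + num ) + num $]
Step 12: reduce F->id. Stack=[T * ( E + F] ptr=6 lookahead=+ remaining=[+ ( id / id ) + num ) + num $]
Step 13: reduce T->F. Stack=[T * ( E + T] ptr=6 lookahead=+ remaining=[+ ( id / id ) + num ) + num $]
Step 14: reduce E->E + T. Stack=[T * ( E] ptr=6 lookahead=+ remaining=[+ ( id / id ) + num ) + num $]
Step 15: shift +. Stack=[T * ( E +] ptr=7 lookahead=( remaining=[( id / id ) + num ) + num $]
Step 16: shift (. Stack=[T * ( E + (] ptr=8 lookahead=id remaining=[id / id ) + num ) + num $]
Step 17: shift id. Stack=[T * ( E + ( id] ptr=9 lookahead=/ remaining=[/ id ) + num ) + num $]
Step 18: reduce F->id. Stack=[T * ( E + ( F] ptr=9 lookahead=/ remaining=[/ id ) + num ) + num $]
Step 19: reduce T->F. Stack=[T * ( E + ( T] ptr=9 lookahead=/ remaining=[/ id ) + num ) + num $]
Step 20: shift /. Stack=[T * ( E + ( T /] ptr=10 lookahead=id remaining=[id ) + num ) + num $]
Step 21: shift id. Stack=[T * ( E + ( T / id] ptr=11 lookahead=) remaining=[) + num ) + num $]
Step 22: reduce F->id. Stack=[T * ( E + ( T / F] ptr=11 lookahead=) remaining=[) + num ) + num $]
Step 23: reduce T->T / F. Stack=[T * ( E + ( T] ptr=11 lookahead=) remaining=[) + num ) + num $]
Step 24: reduce E->T. Stack=[T * ( E + ( E] ptr=11 lookahead=) remaining=[) + num ) + num $]
Step 25: shift ). Stack=[T * ( E + ( E )] ptr=12 lookahead=+ remaining=[+ num ) + num $]
Step 26: reduce F->( E ). Stack=[T * ( E + F] ptr=12 lookahead=+ remaining=[+ num ) + num $]
Step 27: reduce T->F. Stack=[T * ( E + T] ptr=12 lookahead=+ remaining=[+ num ) + num $]
Step 28: reduce E->E + T. Stack=[T * ( E] ptr=12 lookahead=+ remaining=[+ num ) + num $]
Step 29: shift +. Stack=[T * ( E +] ptr=13 lookahead=num remaining=[num ) + num $]
Step 30: shift num. Stack=[T * ( E + num] ptr=14 lookahead=) remaining=[) + num $]
Step 31: reduce F->num. Stack=[T * ( E + F] ptr=14 lookahead=) remaining=[) + num $]
Step 32: reduce T->F. Stack=[T * ( E + T] ptr=14 lookahead=) remaining=[) + num $]
Step 33: reduce E->E + T. Stack=[T * ( E] ptr=14 lookahead=) remaining=[) + num $]
Step 34: shift ). Stack=[T * ( E )] ptr=15 lookahead=+ remaining=[+ num $]
Step 35: reduce F->( E ). Stack=[T * F] ptr=15 lookahead=+ remaining=[+ num $]
Step 36: reduce T->T * F. Stack=[T] ptr=15 lookahead=+ remaining=[+ num $]
Step 37: reduce E->T. Stack=[E] ptr=15 lookahead=+ remaining=[+ num $]
Step 38: shift +. Stack=[E +] ptr=16 lookahead=num remaining=[num $]
Step 39: shift num. Stack=[E + num] ptr=17 lookahead=$ remaining=[$]
Step 40: reduce F->num. Stack=[E + F] ptr=17 lookahead=$ remaining=[$]
Step 41: reduce T->F. Stack=[E + T] ptr=17 lookahead=$ remaining=[$]
Step 42: reduce E->E + T. Stack=[E] ptr=17 lookahead=$ remaining=[$]
Step 43: accept. Stack=[E] ptr=17 lookahead=$ remaining=[$]

Answer: 43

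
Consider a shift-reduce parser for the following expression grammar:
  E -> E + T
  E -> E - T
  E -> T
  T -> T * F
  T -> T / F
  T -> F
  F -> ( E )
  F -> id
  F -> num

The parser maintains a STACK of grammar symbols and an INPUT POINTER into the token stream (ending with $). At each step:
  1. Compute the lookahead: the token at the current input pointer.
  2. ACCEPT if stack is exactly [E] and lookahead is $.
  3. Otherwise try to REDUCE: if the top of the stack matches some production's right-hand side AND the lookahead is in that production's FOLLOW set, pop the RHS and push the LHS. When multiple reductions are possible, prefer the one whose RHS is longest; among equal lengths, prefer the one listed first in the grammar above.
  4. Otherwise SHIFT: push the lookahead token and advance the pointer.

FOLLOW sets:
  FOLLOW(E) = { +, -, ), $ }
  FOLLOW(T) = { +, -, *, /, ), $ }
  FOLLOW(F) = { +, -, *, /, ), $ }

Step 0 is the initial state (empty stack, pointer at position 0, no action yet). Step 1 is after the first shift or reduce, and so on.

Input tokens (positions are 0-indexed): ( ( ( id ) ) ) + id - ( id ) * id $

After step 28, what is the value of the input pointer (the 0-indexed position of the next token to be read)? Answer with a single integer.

Answer: 12

Derivation:
Step 1: shift (. Stack=[(] ptr=1 lookahead=( remaining=[( ( id ) ) ) + id - ( id ) * id $]
Step 2: shift (. Stack=[( (] ptr=2 lookahead=( remaining=[( id ) ) ) + id - ( id ) * id $]
Step 3: shift (. Stack=[( ( (] ptr=3 lookahead=id remaining=[id ) ) ) + id - ( id ) * id $]
Step 4: shift id. Stack=[( ( ( id] ptr=4 lookahead=) remaining=[) ) ) + id - ( id ) * id $]
Step 5: reduce F->id. Stack=[( ( ( F] ptr=4 lookahead=) remaining=[) ) ) + id - ( id ) * id $]
Step 6: reduce T->F. Stack=[( ( ( T] ptr=4 lookahead=) remaining=[) ) ) + id - ( id ) * id $]
Step 7: reduce E->T. Stack=[( ( ( E] ptr=4 lookahead=) remaining=[) ) ) + id - ( id ) * id $]
Step 8: shift ). Stack=[( ( ( E )] ptr=5 lookahead=) remaining=[) ) + id - ( id ) * id $]
Step 9: reduce F->( E ). Stack=[( ( F] ptr=5 lookahead=) remaining=[) ) + id - ( id ) * id $]
Step 10: reduce T->F. Stack=[( ( T] ptr=5 lookahead=) remaining=[) ) + id - ( id ) * id $]
Step 11: reduce E->T. Stack=[( ( E] ptr=5 lookahead=) remaining=[) ) + id - ( id ) * id $]
Step 12: shift ). Stack=[( ( E )] ptr=6 lookahead=) remaining=[) + id - ( id ) * id $]
Step 13: reduce F->( E ). Stack=[( F] ptr=6 lookahead=) remaining=[) + id - ( id ) * id $]
Step 14: reduce T->F. Stack=[( T] ptr=6 lookahead=) remaining=[) + id - ( id ) * id $]
Step 15: reduce E->T. Stack=[( E] ptr=6 lookahead=) remaining=[) + id - ( id ) * id $]
Step 16: shift ). Stack=[( E )] ptr=7 lookahead=+ remaining=[+ id - ( id ) * id $]
Step 17: reduce F->( E ). Stack=[F] ptr=7 lookahead=+ remaining=[+ id - ( id ) * id $]
Step 18: reduce T->F. Stack=[T] ptr=7 lookahead=+ remaining=[+ id - ( id ) * id $]
Step 19: reduce E->T. Stack=[E] ptr=7 lookahead=+ remaining=[+ id - ( id ) * id $]
Step 20: shift +. Stack=[E +] ptr=8 lookahead=id remaining=[id - ( id ) * id $]
Step 21: shift id. Stack=[E + id] ptr=9 lookahead=- remaining=[- ( id ) * id $]
Step 22: reduce F->id. Stack=[E + F] ptr=9 lookahead=- remaining=[- ( id ) * id $]
Step 23: reduce T->F. Stack=[E + T] ptr=9 lookahead=- remaining=[- ( id ) * id $]
Step 24: reduce E->E + T. Stack=[E] ptr=9 lookahead=- remaining=[- ( id ) * id $]
Step 25: shift -. Stack=[E -] ptr=10 lookahead=( remaining=[( id ) * id $]
Step 26: shift (. Stack=[E - (] ptr=11 lookahead=id remaining=[id ) * id $]
Step 27: shift id. Stack=[E - ( id] ptr=12 lookahead=) remaining=[) * id $]
Step 28: reduce F->id. Stack=[E - ( F] ptr=12 lookahead=) remaining=[) * id $]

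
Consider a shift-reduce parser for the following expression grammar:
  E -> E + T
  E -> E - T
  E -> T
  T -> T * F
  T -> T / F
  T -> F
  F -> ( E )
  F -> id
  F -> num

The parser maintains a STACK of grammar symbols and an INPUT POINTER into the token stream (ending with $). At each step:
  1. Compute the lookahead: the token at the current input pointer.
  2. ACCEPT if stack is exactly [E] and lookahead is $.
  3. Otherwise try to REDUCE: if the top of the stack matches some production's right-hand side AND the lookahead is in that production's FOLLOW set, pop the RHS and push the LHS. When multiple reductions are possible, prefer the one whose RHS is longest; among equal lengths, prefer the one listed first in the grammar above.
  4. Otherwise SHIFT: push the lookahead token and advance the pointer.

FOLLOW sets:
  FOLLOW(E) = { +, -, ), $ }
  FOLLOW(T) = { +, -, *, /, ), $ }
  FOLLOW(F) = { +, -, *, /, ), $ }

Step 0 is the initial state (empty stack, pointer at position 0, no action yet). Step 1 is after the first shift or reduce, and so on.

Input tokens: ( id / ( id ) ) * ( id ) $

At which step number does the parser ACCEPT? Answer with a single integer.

Step 1: shift (. Stack=[(] ptr=1 lookahead=id remaining=[id / ( id ) ) * ( id ) $]
Step 2: shift id. Stack=[( id] ptr=2 lookahead=/ remaining=[/ ( id ) ) * ( id ) $]
Step 3: reduce F->id. Stack=[( F] ptr=2 lookahead=/ remaining=[/ ( id ) ) * ( id ) $]
Step 4: reduce T->F. Stack=[( T] ptr=2 lookahead=/ remaining=[/ ( id ) ) * ( id ) $]
Step 5: shift /. Stack=[( T /] ptr=3 lookahead=( remaining=[( id ) ) * ( id ) $]
Step 6: shift (. Stack=[( T / (] ptr=4 lookahead=id remaining=[id ) ) * ( id ) $]
Step 7: shift id. Stack=[( T / ( id] ptr=5 lookahead=) remaining=[) ) * ( id ) $]
Step 8: reduce F->id. Stack=[( T / ( F] ptr=5 lookahead=) remaining=[) ) * ( id ) $]
Step 9: reduce T->F. Stack=[( T / ( T] ptr=5 lookahead=) remaining=[) ) * ( id ) $]
Step 10: reduce E->T. Stack=[( T / ( E] ptr=5 lookahead=) remaining=[) ) * ( id ) $]
Step 11: shift ). Stack=[( T / ( E )] ptr=6 lookahead=) remaining=[) * ( id ) $]
Step 12: reduce F->( E ). Stack=[( T / F] ptr=6 lookahead=) remaining=[) * ( id ) $]
Step 13: reduce T->T / F. Stack=[( T] ptr=6 lookahead=) remaining=[) * ( id ) $]
Step 14: reduce E->T. Stack=[( E] ptr=6 lookahead=) remaining=[) * ( id ) $]
Step 15: shift ). Stack=[( E )] ptr=7 lookahead=* remaining=[* ( id ) $]
Step 16: reduce F->( E ). Stack=[F] ptr=7 lookahead=* remaining=[* ( id ) $]
Step 17: reduce T->F. Stack=[T] ptr=7 lookahead=* remaining=[* ( id ) $]
Step 18: shift *. Stack=[T *] ptr=8 lookahead=( remaining=[( id ) $]
Step 19: shift (. Stack=[T * (] ptr=9 lookahead=id remaining=[id ) $]
Step 20: shift id. Stack=[T * ( id] ptr=10 lookahead=) remaining=[) $]
Step 21: reduce F->id. Stack=[T * ( F] ptr=10 lookahead=) remaining=[) $]
Step 22: reduce T->F. Stack=[T * ( T] ptr=10 lookahead=) remaining=[) $]
Step 23: reduce E->T. Stack=[T * ( E] ptr=10 lookahead=) remaining=[) $]
Step 24: shift ). Stack=[T * ( E )] ptr=11 lookahead=$ remaining=[$]
Step 25: reduce F->( E ). Stack=[T * F] ptr=11 lookahead=$ remaining=[$]
Step 26: reduce T->T * F. Stack=[T] ptr=11 lookahead=$ remaining=[$]
Step 27: reduce E->T. Stack=[E] ptr=11 lookahead=$ remaining=[$]
Step 28: accept. Stack=[E] ptr=11 lookahead=$ remaining=[$]

Answer: 28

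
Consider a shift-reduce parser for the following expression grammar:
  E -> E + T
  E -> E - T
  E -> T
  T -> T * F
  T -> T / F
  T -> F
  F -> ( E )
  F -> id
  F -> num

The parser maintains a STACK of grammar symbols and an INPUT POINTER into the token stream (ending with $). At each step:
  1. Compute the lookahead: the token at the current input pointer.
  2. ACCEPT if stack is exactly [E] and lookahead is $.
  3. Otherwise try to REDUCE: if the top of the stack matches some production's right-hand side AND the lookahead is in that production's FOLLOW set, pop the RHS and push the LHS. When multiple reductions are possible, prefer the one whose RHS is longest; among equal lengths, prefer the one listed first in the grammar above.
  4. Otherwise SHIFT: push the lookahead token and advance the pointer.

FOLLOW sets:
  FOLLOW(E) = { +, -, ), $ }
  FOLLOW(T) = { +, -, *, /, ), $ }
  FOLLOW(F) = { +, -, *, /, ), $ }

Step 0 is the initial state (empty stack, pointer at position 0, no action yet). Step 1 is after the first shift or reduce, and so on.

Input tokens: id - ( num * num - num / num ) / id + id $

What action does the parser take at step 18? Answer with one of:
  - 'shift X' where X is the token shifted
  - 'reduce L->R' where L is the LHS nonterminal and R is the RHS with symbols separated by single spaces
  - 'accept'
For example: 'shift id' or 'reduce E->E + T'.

Step 1: shift id. Stack=[id] ptr=1 lookahead=- remaining=[- ( num * num - num / num ) / id + id $]
Step 2: reduce F->id. Stack=[F] ptr=1 lookahead=- remaining=[- ( num * num - num / num ) / id + id $]
Step 3: reduce T->F. Stack=[T] ptr=1 lookahead=- remaining=[- ( num * num - num / num ) / id + id $]
Step 4: reduce E->T. Stack=[E] ptr=1 lookahead=- remaining=[- ( num * num - num / num ) / id + id $]
Step 5: shift -. Stack=[E -] ptr=2 lookahead=( remaining=[( num * num - num / num ) / id + id $]
Step 6: shift (. Stack=[E - (] ptr=3 lookahead=num remaining=[num * num - num / num ) / id + id $]
Step 7: shift num. Stack=[E - ( num] ptr=4 lookahead=* remaining=[* num - num / num ) / id + id $]
Step 8: reduce F->num. Stack=[E - ( F] ptr=4 lookahead=* remaining=[* num - num / num ) / id + id $]
Step 9: reduce T->F. Stack=[E - ( T] ptr=4 lookahead=* remaining=[* num - num / num ) / id + id $]
Step 10: shift *. Stack=[E - ( T *] ptr=5 lookahead=num remaining=[num - num / num ) / id + id $]
Step 11: shift num. Stack=[E - ( T * num] ptr=6 lookahead=- remaining=[- num / num ) / id + id $]
Step 12: reduce F->num. Stack=[E - ( T * F] ptr=6 lookahead=- remaining=[- num / num ) / id + id $]
Step 13: reduce T->T * F. Stack=[E - ( T] ptr=6 lookahead=- remaining=[- num / num ) / id + id $]
Step 14: reduce E->T. Stack=[E - ( E] ptr=6 lookahead=- remaining=[- num / num ) / id + id $]
Step 15: shift -. Stack=[E - ( E -] ptr=7 lookahead=num remaining=[num / num ) / id + id $]
Step 16: shift num. Stack=[E - ( E - num] ptr=8 lookahead=/ remaining=[/ num ) / id + id $]
Step 17: reduce F->num. Stack=[E - ( E - F] ptr=8 lookahead=/ remaining=[/ num ) / id + id $]
Step 18: reduce T->F. Stack=[E - ( E - T] ptr=8 lookahead=/ remaining=[/ num ) / id + id $]

Answer: reduce T->F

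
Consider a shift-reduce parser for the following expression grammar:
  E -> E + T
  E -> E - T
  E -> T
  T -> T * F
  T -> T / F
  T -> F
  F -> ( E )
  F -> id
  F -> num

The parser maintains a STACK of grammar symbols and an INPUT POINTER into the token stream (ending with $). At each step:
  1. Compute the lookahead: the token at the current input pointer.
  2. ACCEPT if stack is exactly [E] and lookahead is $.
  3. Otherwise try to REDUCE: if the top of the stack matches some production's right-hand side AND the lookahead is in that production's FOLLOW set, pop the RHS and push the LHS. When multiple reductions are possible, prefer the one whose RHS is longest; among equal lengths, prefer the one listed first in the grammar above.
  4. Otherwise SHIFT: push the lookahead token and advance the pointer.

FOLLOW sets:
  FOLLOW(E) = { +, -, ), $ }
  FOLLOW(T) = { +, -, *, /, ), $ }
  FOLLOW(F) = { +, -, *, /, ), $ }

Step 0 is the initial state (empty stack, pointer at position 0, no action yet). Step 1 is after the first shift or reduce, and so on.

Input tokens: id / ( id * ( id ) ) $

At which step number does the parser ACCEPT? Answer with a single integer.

Step 1: shift id. Stack=[id] ptr=1 lookahead=/ remaining=[/ ( id * ( id ) ) $]
Step 2: reduce F->id. Stack=[F] ptr=1 lookahead=/ remaining=[/ ( id * ( id ) ) $]
Step 3: reduce T->F. Stack=[T] ptr=1 lookahead=/ remaining=[/ ( id * ( id ) ) $]
Step 4: shift /. Stack=[T /] ptr=2 lookahead=( remaining=[( id * ( id ) ) $]
Step 5: shift (. Stack=[T / (] ptr=3 lookahead=id remaining=[id * ( id ) ) $]
Step 6: shift id. Stack=[T / ( id] ptr=4 lookahead=* remaining=[* ( id ) ) $]
Step 7: reduce F->id. Stack=[T / ( F] ptr=4 lookahead=* remaining=[* ( id ) ) $]
Step 8: reduce T->F. Stack=[T / ( T] ptr=4 lookahead=* remaining=[* ( id ) ) $]
Step 9: shift *. Stack=[T / ( T *] ptr=5 lookahead=( remaining=[( id ) ) $]
Step 10: shift (. Stack=[T / ( T * (] ptr=6 lookahead=id remaining=[id ) ) $]
Step 11: shift id. Stack=[T / ( T * ( id] ptr=7 lookahead=) remaining=[) ) $]
Step 12: reduce F->id. Stack=[T / ( T * ( F] ptr=7 lookahead=) remaining=[) ) $]
Step 13: reduce T->F. Stack=[T / ( T * ( T] ptr=7 lookahead=) remaining=[) ) $]
Step 14: reduce E->T. Stack=[T / ( T * ( E] ptr=7 lookahead=) remaining=[) ) $]
Step 15: shift ). Stack=[T / ( T * ( E )] ptr=8 lookahead=) remaining=[) $]
Step 16: reduce F->( E ). Stack=[T / ( T * F] ptr=8 lookahead=) remaining=[) $]
Step 17: reduce T->T * F. Stack=[T / ( T] ptr=8 lookahead=) remaining=[) $]
Step 18: reduce E->T. Stack=[T / ( E] ptr=8 lookahead=) remaining=[) $]
Step 19: shift ). Stack=[T / ( E )] ptr=9 lookahead=$ remaining=[$]
Step 20: reduce F->( E ). Stack=[T / F] ptr=9 lookahead=$ remaining=[$]
Step 21: reduce T->T / F. Stack=[T] ptr=9 lookahead=$ remaining=[$]
Step 22: reduce E->T. Stack=[E] ptr=9 lookahead=$ remaining=[$]
Step 23: accept. Stack=[E] ptr=9 lookahead=$ remaining=[$]

Answer: 23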